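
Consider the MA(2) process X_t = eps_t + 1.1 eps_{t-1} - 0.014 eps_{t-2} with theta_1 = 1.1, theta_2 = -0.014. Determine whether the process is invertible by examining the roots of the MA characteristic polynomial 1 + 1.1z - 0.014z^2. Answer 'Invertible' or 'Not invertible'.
\text{Not invertible}

The MA(q) characteristic polynomial is P(z) = 1 + 1.1z - 0.014z^2.
Invertibility requires all roots to lie outside the unit circle, i.e. |z| > 1 for every root.
Set 1 + (1.1) z + (-0.014) z^2 = 0, i.e. a z^2 + b z + c = 0 with a = -0.014, b = 1.1, c = 1.
Discriminant D = b^2 - 4ac = (1.1)^2 - 4*(-0.014)*1 = 1.21 - (-0.056) = 1.266.
D >= 0, so the roots are real: z = (-b +/- sqrt(D)) / (2a) = (-1.1 +/- 1.125167) / (-0.028).
  z_1 = (-1.1 + 1.125167) / (-0.028) = -0.8988,   |z_1| = 0.8988.
  z_2 = (-1.1 - 1.125167) / (-0.028) = 79.4702,   |z_2| = 79.4702.
Moduli of all roots: 0.8988, 79.4702.
All moduli strictly greater than 1? No.
Verdict: Not invertible.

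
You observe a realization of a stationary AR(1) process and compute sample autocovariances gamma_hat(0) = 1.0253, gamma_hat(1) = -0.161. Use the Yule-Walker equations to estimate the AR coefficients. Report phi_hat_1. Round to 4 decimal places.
\hat\phi_{1} = -0.1570

The Yule-Walker equations for an AR(p) process read, in matrix form,
  Gamma_p phi = r_p,   with   (Gamma_p)_{ij} = gamma(|i - j|),
                       (r_p)_i = gamma(i),   i,j = 1..p.
Substitute the sample gammas (Toeplitz matrix and right-hand side of size 1):
  Gamma_p = [[1.0253]]
  r_p     = [-0.161]
With p = 1 this is the single equation gamma(0) phi_1 = gamma(1):
  phi_hat_1 = gamma(1) / gamma(0) = -0.161 / 1.0253 = -0.1570.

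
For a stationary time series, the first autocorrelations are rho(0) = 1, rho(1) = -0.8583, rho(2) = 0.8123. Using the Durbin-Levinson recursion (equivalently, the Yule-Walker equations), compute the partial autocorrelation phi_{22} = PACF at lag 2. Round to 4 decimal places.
\phi_{22} = 0.2872

The PACF at lag k is phi_{kk}, the last component of the solution
to the Yule-Walker system G_k phi = r_k where
  (G_k)_{ij} = rho(|i - j|), (r_k)_i = rho(i), i,j = 1..k.
Equivalently, Durbin-Levinson gives phi_{kk} iteratively:
  phi_{11} = rho(1)
  phi_{kk} = [rho(k) - sum_{j=1..k-1} phi_{k-1,j} rho(k-j)]
            / [1 - sum_{j=1..k-1} phi_{k-1,j} rho(j)],
  phi_{k,j} = phi_{k-1,j} - phi_{kk} phi_{k-1,k-j},  j = 1..k-1.
Step k = 1:
  phi_11 = rho(1) = -0.8583.
Step k = 2:
  phi_22 = [rho(2) - phi_11 rho(1)] / [1 - phi_11 rho(1)] = [0.8123 - (-0.8583)(-0.8583)] / [1 - (-0.8583)(-0.8583)]
         = 0.07562111 / 0.26332111 = 0.2872.
Therefore phi_{22} = 0.2872.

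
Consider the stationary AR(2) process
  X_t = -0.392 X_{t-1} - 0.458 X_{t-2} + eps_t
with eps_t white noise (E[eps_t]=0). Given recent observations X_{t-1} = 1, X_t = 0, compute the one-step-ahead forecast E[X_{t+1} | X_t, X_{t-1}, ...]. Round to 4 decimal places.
E[X_{t+1} \mid \mathcal F_t] = -0.4580

For an AR(p) model X_t = c + sum_i phi_i X_{t-i} + eps_t, the
one-step-ahead conditional mean is
  E[X_{t+1} | X_t, ...] = c + sum_i phi_i X_{t+1-i}.
Substitute known values:
  E[X_{t+1} | ...] = (-0.392) * (0) + (-0.458) * (1)
                   = -0.4580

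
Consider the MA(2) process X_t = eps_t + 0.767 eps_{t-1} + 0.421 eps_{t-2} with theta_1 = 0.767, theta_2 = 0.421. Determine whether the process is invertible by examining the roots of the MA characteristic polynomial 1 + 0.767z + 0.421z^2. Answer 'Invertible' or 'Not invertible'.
\text{Invertible}

The MA(q) characteristic polynomial is P(z) = 1 + 0.767z + 0.421z^2.
Invertibility requires all roots to lie outside the unit circle, i.e. |z| > 1 for every root.
Set 1 + (0.767) z + (0.421) z^2 = 0, i.e. a z^2 + b z + c = 0 with a = 0.421, b = 0.767, c = 1.
Discriminant D = b^2 - 4ac = (0.767)^2 - 4*(0.421)*1 = 0.588289 - (1.684) = -1.095711.
D < 0, so the roots are the complex-conjugate pair z = (-b +/- i sqrt(-D)) / (2a) = -0.9109 +/- 1.2432i.
For a conjugate pair |z|^2 = z * conj(z) = (product of roots) = c/a = 1/(0.421) = 2.375297, so |z| = sqrt(2.375297) = 1.5412 for both roots.
Moduli of all roots: 1.5412, 1.5412.
All moduli strictly greater than 1? Yes.
Verdict: Invertible.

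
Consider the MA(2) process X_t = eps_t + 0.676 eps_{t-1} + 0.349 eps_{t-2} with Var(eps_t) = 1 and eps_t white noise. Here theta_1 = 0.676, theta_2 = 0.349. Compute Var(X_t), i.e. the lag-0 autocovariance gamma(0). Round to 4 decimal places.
\gamma(0) = 1.5788

For an MA(q) process X_t = eps_t + sum_i theta_i eps_{t-i} with
Var(eps_t) = sigma^2, the variance is
  gamma(0) = sigma^2 * (1 + sum_i theta_i^2).
  sum_i theta_i^2 = (0.676)^2 + (0.349)^2 = 0.456976 + 0.121801 = 0.578777.
  gamma(0) = 1 * (1 + 0.578777) = 1 * 1.578777 = 1.578777, which rounds to 1.5788.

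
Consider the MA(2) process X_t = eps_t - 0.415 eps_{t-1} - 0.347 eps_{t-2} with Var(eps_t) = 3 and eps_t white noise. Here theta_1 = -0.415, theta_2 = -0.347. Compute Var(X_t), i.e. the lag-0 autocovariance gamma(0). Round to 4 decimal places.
\gamma(0) = 3.8779

For an MA(q) process X_t = eps_t + sum_i theta_i eps_{t-i} with
Var(eps_t) = sigma^2, the variance is
  gamma(0) = sigma^2 * (1 + sum_i theta_i^2).
  sum_i theta_i^2 = (-0.415)^2 + (-0.347)^2 = 0.172225 + 0.120409 = 0.292634.
  gamma(0) = 3 * (1 + 0.292634) = 3 * 1.292634 = 3.877902, which rounds to 3.8779.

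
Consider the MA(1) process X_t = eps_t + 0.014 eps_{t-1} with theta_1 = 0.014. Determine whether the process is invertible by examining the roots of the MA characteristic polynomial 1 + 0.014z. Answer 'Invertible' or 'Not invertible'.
\text{Invertible}

The MA(q) characteristic polynomial is P(z) = 1 + 0.014z.
Invertibility requires all roots to lie outside the unit circle, i.e. |z| > 1 for every root.
This is linear in z: 1 + (0.014) z = 0  =>  z = -1/(0.014) = -71.428571,  |z| = 71.428571.
Moduli of all roots: 71.4286.
All moduli strictly greater than 1? Yes.
Verdict: Invertible.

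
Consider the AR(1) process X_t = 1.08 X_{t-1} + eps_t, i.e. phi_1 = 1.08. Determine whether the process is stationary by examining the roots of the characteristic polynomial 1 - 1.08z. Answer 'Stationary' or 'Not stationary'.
\text{Not stationary}

The AR(p) characteristic polynomial is P(z) = 1 - 1.08z.
Stationarity requires all roots to lie outside the unit circle, i.e. |z| > 1 for every root.
This is linear in z: 1 + (-1.08) z = 0  =>  z = -1/(-1.08) = 0.925926,  |z| = 0.925926.
Moduli of all roots: 0.9259.
All moduli strictly greater than 1? No.
Verdict: Not stationary.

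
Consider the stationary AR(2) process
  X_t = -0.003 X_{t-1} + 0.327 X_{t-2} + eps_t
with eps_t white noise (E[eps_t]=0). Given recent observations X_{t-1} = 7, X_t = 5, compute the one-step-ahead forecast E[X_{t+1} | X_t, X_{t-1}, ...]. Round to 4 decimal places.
E[X_{t+1} \mid \mathcal F_t] = 2.2740

For an AR(p) model X_t = c + sum_i phi_i X_{t-i} + eps_t, the
one-step-ahead conditional mean is
  E[X_{t+1} | X_t, ...] = c + sum_i phi_i X_{t+1-i}.
Substitute known values:
  E[X_{t+1} | ...] = (-0.003) * (5) + (0.327) * (7)
                   = 2.2740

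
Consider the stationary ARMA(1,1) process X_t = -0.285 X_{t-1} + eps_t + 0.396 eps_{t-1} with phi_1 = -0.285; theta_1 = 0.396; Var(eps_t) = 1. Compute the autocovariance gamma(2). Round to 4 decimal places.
\gamma(2) = -0.0305

Multiply the model equation by X_{t-k} and take expectations. With theta_0 = psi_0 = 1 and psi_j the MA(infinity) weights, this gives
  gamma(k) - sum_i phi_i gamma(k-i) = c_k,
  c_k = sigma^2 * sum_{j=k..q} theta_j psi_{j-k}   (c_k = 0 for k > q),
using gamma(-m) = gamma(m).
psi-weights needed (psi_j = theta_j + sum_i phi_i psi_{j-i}):
  psi_1 = theta_1 + phi_1 = 0.396 + (-0.285) = 0.111
Right-hand sides:
  c_0 = sigma^2 (1 + theta_1 psi_1) = 1 * (1 + (0.396)(0.111)) = 1 * 1.043956 = 1.043956
  c_1 = sigma^2 theta_1 = 1 * (0.396) = 0.396
  c_2 = 0
Equations for k = 0 and k = 1 (AR order 1):
  gamma(0) = phi_1 gamma(1) + c_0
  gamma(1) = phi_1 gamma(0) + c_1
Substituting the second into the first: gamma(0) (1 - phi_1^2) = c_0 + phi_1 c_1, so
  gamma(0) = (c_0 + phi_1 c_1) / (1 - phi_1^2) = (1.043956 + (-0.285)(0.396)) / (1 - (-0.285)^2) = 0.931096 / 0.918775 = 1.01341.
  gamma(1) = phi_1 gamma(0) + c_1 = (-0.285)(1.01341) + (0.396) = 0.107178.
For k = 2 (> q): gamma(2) = phi_1 gamma(1) = (-0.285)(0.107178) = -0.030546.
Therefore gamma(2) = -0.0305 (to 4 decimal places).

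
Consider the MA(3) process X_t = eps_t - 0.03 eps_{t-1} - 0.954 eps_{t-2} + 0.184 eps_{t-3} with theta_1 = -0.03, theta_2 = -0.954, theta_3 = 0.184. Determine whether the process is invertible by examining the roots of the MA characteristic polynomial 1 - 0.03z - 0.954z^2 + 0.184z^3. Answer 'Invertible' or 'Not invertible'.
\text{Not invertible}

The MA(q) characteristic polynomial is P(z) = 1 - 0.03z - 0.954z^2 + 0.184z^3.
Invertibility requires all roots to lie outside the unit circle, i.e. |z| > 1 for every root.
Degree 3: look for a simple real root z0 first, then factor out (1 - z/z0) and solve the remaining quadratic.
Testing z0 = 5: P(5) = 1 + (-0.03)(5) + (-0.954)(5)^2 + (0.184)(5)^3
  = 1 + (-0.15) + (-23.85) + (23) = 0.  So z_0 = 5 is a root, |z_0| = 5.
Divide out the factor (1 - 0.2 z) = (1 - z/z0) (since 1/z0 = 0.2):
  P(z) = (1 - 0.2 z)(1 + (0.17) z + (-0.92) z^2)
  [check: z-coef 0.17 - (0.2) = -0.03; z^2-coef -0.92 - (0.2)(0.17) = -0.954; z^3-coef -(0.2)(-0.92) = 0.184.]
Remaining roots from the quadratic factor 1 + (0.17) z + (-0.92) z^2:
  Set 1 + (0.17) z + (-0.92) z^2 = 0, i.e. a z^2 + b z + c = 0 with a = -0.92, b = 0.17, c = 1.
  Discriminant D = b^2 - 4ac = (0.17)^2 - 4*(-0.92)*1 = 0.0289 - (-3.68) = 3.7089.
  D >= 0, so the roots are real: z = (-b +/- sqrt(D)) / (2a) = (-0.17 +/- 1.92585) / (-1.84).
    z_1 = (-0.17 + 1.92585) / (-1.84) = -0.9543,   |z_1| = 0.9543.
    z_2 = (-0.17 - 1.92585) / (-1.84) = 1.139,   |z_2| = 1.139.
Moduli of all roots: 5.0000, 0.9543, 1.1390.
All moduli strictly greater than 1? No.
Verdict: Not invertible.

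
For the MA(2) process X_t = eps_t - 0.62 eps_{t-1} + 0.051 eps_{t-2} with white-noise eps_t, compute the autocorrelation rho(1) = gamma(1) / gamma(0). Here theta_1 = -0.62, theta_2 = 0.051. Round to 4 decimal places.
\rho(1) = -0.4698

For an MA(q) process with theta_0 = 1, the autocovariance is
  gamma(k) = sigma^2 * sum_{i=0..q-k} theta_i * theta_{i+k},
and rho(k) = gamma(k) / gamma(0). Sigma^2 cancels.
  numerator   = (1)*(-0.62) + (-0.62)*(0.051) = -0.65162.
  denominator = (1)^2 + (-0.62)^2 + (0.051)^2 = 1.387001.
  rho(1) = -0.65162 / 1.387001 = -0.4698.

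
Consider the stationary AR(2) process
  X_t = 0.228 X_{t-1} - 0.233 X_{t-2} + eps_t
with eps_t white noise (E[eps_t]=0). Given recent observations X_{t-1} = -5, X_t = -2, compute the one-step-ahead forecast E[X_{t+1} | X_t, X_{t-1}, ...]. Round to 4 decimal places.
E[X_{t+1} \mid \mathcal F_t] = 0.7090

For an AR(p) model X_t = c + sum_i phi_i X_{t-i} + eps_t, the
one-step-ahead conditional mean is
  E[X_{t+1} | X_t, ...] = c + sum_i phi_i X_{t+1-i}.
Substitute known values:
  E[X_{t+1} | ...] = (0.228) * (-2) + (-0.233) * (-5)
                   = 0.7090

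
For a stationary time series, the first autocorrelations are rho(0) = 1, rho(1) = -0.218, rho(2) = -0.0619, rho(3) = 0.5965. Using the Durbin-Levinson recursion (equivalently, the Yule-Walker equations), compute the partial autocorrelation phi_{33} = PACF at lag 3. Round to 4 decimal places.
\phi_{33} = 0.5920

The PACF at lag k is phi_{kk}, the last component of the solution
to the Yule-Walker system G_k phi = r_k where
  (G_k)_{ij} = rho(|i - j|), (r_k)_i = rho(i), i,j = 1..k.
Equivalently, Durbin-Levinson gives phi_{kk} iteratively:
  phi_{11} = rho(1)
  phi_{kk} = [rho(k) - sum_{j=1..k-1} phi_{k-1,j} rho(k-j)]
            / [1 - sum_{j=1..k-1} phi_{k-1,j} rho(j)],
  phi_{k,j} = phi_{k-1,j} - phi_{kk} phi_{k-1,k-j},  j = 1..k-1.
Step k = 1:
  phi_11 = rho(1) = -0.218.
Step k = 2:
  phi_22 = [rho(2) - phi_11 rho(1)] / [1 - phi_11 rho(1)] = [-0.0619 - (-0.218)(-0.218)] / [1 - (-0.218)(-0.218)]
         = -0.109424 / 0.952476 = -0.114884.
  Update: phi_21 = phi_11 - phi_22 phi_11 = -0.218 - (-0.114884)(-0.218) = -0.243045.
Step k = 3:
  phi_33 = [rho(3) - phi_21 rho(2) - phi_22 rho(1)] / [1 - phi_21 rho(1) - phi_22 rho(2)]
    numerator   = 0.5965 - (-0.243045)(-0.0619) - (-0.114884)(-0.218) = 0.55641088
    denominator = 1 - (-0.243045)(-0.218) - (-0.114884)(-0.0619) = 0.93990496
  phi_33 = 0.55641088 / 0.93990496 = 0.592.
Therefore phi_{33} = 0.5920.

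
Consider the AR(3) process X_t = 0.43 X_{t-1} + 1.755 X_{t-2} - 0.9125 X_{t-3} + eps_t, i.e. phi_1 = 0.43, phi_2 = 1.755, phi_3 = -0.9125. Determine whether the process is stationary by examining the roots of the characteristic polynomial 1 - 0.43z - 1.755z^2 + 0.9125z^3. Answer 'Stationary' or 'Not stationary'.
\text{Not stationary}

The AR(p) characteristic polynomial is P(z) = 1 - 0.43z - 1.755z^2 + 0.9125z^3.
Stationarity requires all roots to lie outside the unit circle, i.e. |z| > 1 for every root.
Degree 3: look for a simple real root z0 first, then factor out (1 - z/z0) and solve the remaining quadratic.
Testing z0 = 0.8: P(0.8) = 1 + (-0.43)(0.8) + (-1.755)(0.8)^2 + (0.9125)(0.8)^3
  = 1 + (-0.344) + (-1.1232) + (0.4672) = 0.  So z_0 = 0.8 is a root, |z_0| = 0.8.
Divide out the factor (1 - 1.25 z) = (1 - z/z0) (since 1/z0 = 1.25):
  P(z) = (1 - 1.25 z)(1 + (0.82) z + (-0.73) z^2)
  [check: z-coef 0.82 - (1.25) = -0.43; z^2-coef -0.73 - (1.25)(0.82) = -1.755; z^3-coef -(1.25)(-0.73) = 0.9125.]
Remaining roots from the quadratic factor 1 + (0.82) z + (-0.73) z^2:
  Set 1 + (0.82) z + (-0.73) z^2 = 0, i.e. a z^2 + b z + c = 0 with a = -0.73, b = 0.82, c = 1.
  Discriminant D = b^2 - 4ac = (0.82)^2 - 4*(-0.73)*1 = 0.6724 - (-2.92) = 3.5924.
  D >= 0, so the roots are real: z = (-b +/- sqrt(D)) / (2a) = (-0.82 +/- 1.895363) / (-1.46).
    z_1 = (-0.82 + 1.895363) / (-1.46) = -0.7365,   |z_1| = 0.7365.
    z_2 = (-0.82 - 1.895363) / (-1.46) = 1.8598,   |z_2| = 1.8598.
Moduli of all roots: 0.8000, 0.7365, 1.8598.
All moduli strictly greater than 1? No.
Verdict: Not stationary.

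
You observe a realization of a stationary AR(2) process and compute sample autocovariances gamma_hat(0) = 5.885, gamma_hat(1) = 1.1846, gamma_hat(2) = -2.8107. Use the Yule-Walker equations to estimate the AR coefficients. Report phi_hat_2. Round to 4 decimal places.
\hat\phi_{2} = -0.5400

The Yule-Walker equations for an AR(p) process read, in matrix form,
  Gamma_p phi = r_p,   with   (Gamma_p)_{ij} = gamma(|i - j|),
                       (r_p)_i = gamma(i),   i,j = 1..p.
Substitute the sample gammas (Toeplitz matrix and right-hand side of size 2):
  Gamma_p = [[5.885, 1.1846], [1.1846, 5.885]]
  r_p     = [1.1846, -2.8107]
Written out:
  5.885 phi_1 + 1.1846 phi_2 = 1.1846
  1.1846 phi_1 + 5.885 phi_2 = -2.8107
Solve by Cramer's rule:
  det = gamma(0)^2 - gamma(1)^2 = (5.885)^2 - (1.1846)^2 = 34.633225 - 1.40327716 = 33.22994784
  phi_hat_1 = [gamma(1) gamma(0) - gamma(1) gamma(2)] / det = [(1.1846)(5.885) - (1.1846)(-2.8107)] / 33.22994784 = 10.30092622 / 33.22994784 = 0.31
  phi_hat_2 = [gamma(0) gamma(2) - gamma(1)^2] / det = [(5.885)(-2.8107) - (1.1846)^2] / 33.22994784 = -17.94424666 / 33.22994784 = -0.54
So phi_hat = [0.3100, -0.5400].
Therefore phi_hat_2 = -0.5400.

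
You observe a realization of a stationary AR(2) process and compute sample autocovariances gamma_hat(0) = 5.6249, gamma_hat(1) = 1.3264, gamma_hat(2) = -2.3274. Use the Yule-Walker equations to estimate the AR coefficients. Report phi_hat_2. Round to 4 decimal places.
\hat\phi_{2} = -0.4970

The Yule-Walker equations for an AR(p) process read, in matrix form,
  Gamma_p phi = r_p,   with   (Gamma_p)_{ij} = gamma(|i - j|),
                       (r_p)_i = gamma(i),   i,j = 1..p.
Substitute the sample gammas (Toeplitz matrix and right-hand side of size 2):
  Gamma_p = [[5.6249, 1.3264], [1.3264, 5.6249]]
  r_p     = [1.3264, -2.3274]
Written out:
  5.6249 phi_1 + 1.3264 phi_2 = 1.3264
  1.3264 phi_1 + 5.6249 phi_2 = -2.3274
Solve by Cramer's rule:
  det = gamma(0)^2 - gamma(1)^2 = (5.6249)^2 - (1.3264)^2 = 31.63950001 - 1.75933696 = 29.88016305
  phi_hat_1 = [gamma(1) gamma(0) - gamma(1) gamma(2)] / det = [(1.3264)(5.6249) - (1.3264)(-2.3274)] / 29.88016305 = 10.54793072 / 29.88016305 = 0.353
  phi_hat_2 = [gamma(0) gamma(2) - gamma(1)^2] / det = [(5.6249)(-2.3274) - (1.3264)^2] / 29.88016305 = -14.85072922 / 29.88016305 = -0.497
So phi_hat = [0.3530, -0.4970].
Therefore phi_hat_2 = -0.4970.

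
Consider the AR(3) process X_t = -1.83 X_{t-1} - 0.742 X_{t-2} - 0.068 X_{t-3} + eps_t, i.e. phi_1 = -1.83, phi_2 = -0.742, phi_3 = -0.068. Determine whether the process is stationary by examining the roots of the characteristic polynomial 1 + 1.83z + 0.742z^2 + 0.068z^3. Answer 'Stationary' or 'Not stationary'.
\text{Not stationary}

The AR(p) characteristic polynomial is P(z) = 1 + 1.83z + 0.742z^2 + 0.068z^3.
Stationarity requires all roots to lie outside the unit circle, i.e. |z| > 1 for every root.
Degree 3: look for a simple real root z0 first, then factor out (1 - z/z0) and solve the remaining quadratic.
Testing z0 = -2.5: P(-2.5) = 1 + (1.83)(-2.5) + (0.742)(-2.5)^2 + (0.068)(-2.5)^3
  = 1 + (-4.575) + (4.6375) + (-1.0625) = 0.  So z_0 = -2.5 is a root, |z_0| = 2.5.
Divide out the factor (1 + 0.4 z) = (1 - z/z0) (since 1/z0 = -0.4):
  P(z) = (1 + 0.4 z)(1 + (1.43) z + (0.17) z^2)
  [check: z-coef 1.43 - (-0.4) = 1.83; z^2-coef 0.17 - (-0.4)(1.43) = 0.742; z^3-coef -(-0.4)(0.17) = 0.068.]
Remaining roots from the quadratic factor 1 + (1.43) z + (0.17) z^2:
  Set 1 + (1.43) z + (0.17) z^2 = 0, i.e. a z^2 + b z + c = 0 with a = 0.17, b = 1.43, c = 1.
  Discriminant D = b^2 - 4ac = (1.43)^2 - 4*(0.17)*1 = 2.0449 - (0.68) = 1.3649.
  D >= 0, so the roots are real: z = (-b +/- sqrt(D)) / (2a) = (-1.43 +/- 1.168289) / (0.34).
    z_1 = (-1.43 + 1.168289) / (0.34) = -0.7697,   |z_1| = 0.7697.
    z_2 = (-1.43 - 1.168289) / (0.34) = -7.642,   |z_2| = 7.642.
Moduli of all roots: 2.5000, 0.7697, 7.6420.
All moduli strictly greater than 1? No.
Verdict: Not stationary.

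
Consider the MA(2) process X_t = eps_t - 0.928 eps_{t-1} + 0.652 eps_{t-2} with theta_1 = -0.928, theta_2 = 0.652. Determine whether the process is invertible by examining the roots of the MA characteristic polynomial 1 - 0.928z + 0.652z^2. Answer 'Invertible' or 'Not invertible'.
\text{Invertible}

The MA(q) characteristic polynomial is P(z) = 1 - 0.928z + 0.652z^2.
Invertibility requires all roots to lie outside the unit circle, i.e. |z| > 1 for every root.
Set 1 + (-0.928) z + (0.652) z^2 = 0, i.e. a z^2 + b z + c = 0 with a = 0.652, b = -0.928, c = 1.
Discriminant D = b^2 - 4ac = (-0.928)^2 - 4*(0.652)*1 = 0.861184 - (2.608) = -1.746816.
D < 0, so the roots are the complex-conjugate pair z = (-b +/- i sqrt(-D)) / (2a) = 0.7117 +/- 1.0136i.
For a conjugate pair |z|^2 = z * conj(z) = (product of roots) = c/a = 1/(0.652) = 1.533742, so |z| = sqrt(1.533742) = 1.2384 for both roots.
Moduli of all roots: 1.2384, 1.2384.
All moduli strictly greater than 1? Yes.
Verdict: Invertible.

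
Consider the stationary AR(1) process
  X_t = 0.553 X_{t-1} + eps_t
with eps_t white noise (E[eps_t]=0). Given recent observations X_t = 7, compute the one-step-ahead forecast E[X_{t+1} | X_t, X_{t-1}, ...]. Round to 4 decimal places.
E[X_{t+1} \mid \mathcal F_t] = 3.8710

For an AR(p) model X_t = c + sum_i phi_i X_{t-i} + eps_t, the
one-step-ahead conditional mean is
  E[X_{t+1} | X_t, ...] = c + sum_i phi_i X_{t+1-i}.
Substitute known values:
  E[X_{t+1} | ...] = (0.553) * (7)
                   = 3.8710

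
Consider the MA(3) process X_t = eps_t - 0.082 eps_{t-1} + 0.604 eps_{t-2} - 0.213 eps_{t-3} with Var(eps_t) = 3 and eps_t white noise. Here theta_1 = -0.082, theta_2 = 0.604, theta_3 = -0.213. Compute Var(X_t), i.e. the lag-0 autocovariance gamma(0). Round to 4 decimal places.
\gamma(0) = 4.2507

For an MA(q) process X_t = eps_t + sum_i theta_i eps_{t-i} with
Var(eps_t) = sigma^2, the variance is
  gamma(0) = sigma^2 * (1 + sum_i theta_i^2).
  sum_i theta_i^2 = (-0.082)^2 + (0.604)^2 + (-0.213)^2 = 0.006724 + 0.364816 + 0.045369 = 0.416909.
  gamma(0) = 3 * (1 + 0.416909) = 3 * 1.416909 = 4.250727, which rounds to 4.2507.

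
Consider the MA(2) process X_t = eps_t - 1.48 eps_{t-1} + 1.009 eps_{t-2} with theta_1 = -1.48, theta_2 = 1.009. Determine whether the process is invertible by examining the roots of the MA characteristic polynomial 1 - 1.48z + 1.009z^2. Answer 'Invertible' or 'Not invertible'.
\text{Not invertible}

The MA(q) characteristic polynomial is P(z) = 1 - 1.48z + 1.009z^2.
Invertibility requires all roots to lie outside the unit circle, i.e. |z| > 1 for every root.
Set 1 + (-1.48) z + (1.009) z^2 = 0, i.e. a z^2 + b z + c = 0 with a = 1.009, b = -1.48, c = 1.
Discriminant D = b^2 - 4ac = (-1.48)^2 - 4*(1.009)*1 = 2.1904 - (4.036) = -1.8456.
D < 0, so the roots are the complex-conjugate pair z = (-b +/- i sqrt(-D)) / (2a) = 0.7334 +/- 0.6732i.
For a conjugate pair |z|^2 = z * conj(z) = (product of roots) = c/a = 1/(1.009) = 0.99108, so |z| = sqrt(0.99108) = 0.9955 for both roots.
Moduli of all roots: 0.9955, 0.9955.
All moduli strictly greater than 1? No.
Verdict: Not invertible.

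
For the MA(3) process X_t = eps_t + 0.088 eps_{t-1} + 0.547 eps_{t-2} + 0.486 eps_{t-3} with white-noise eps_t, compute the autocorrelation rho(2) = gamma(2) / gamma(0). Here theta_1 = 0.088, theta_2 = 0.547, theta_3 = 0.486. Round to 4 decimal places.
\rho(2) = 0.3822

For an MA(q) process with theta_0 = 1, the autocovariance is
  gamma(k) = sigma^2 * sum_{i=0..q-k} theta_i * theta_{i+k},
and rho(k) = gamma(k) / gamma(0). Sigma^2 cancels.
  numerator   = (1)*(0.547) + (0.088)*(0.486) = 0.589768.
  denominator = (1)^2 + (0.088)^2 + (0.547)^2 + (0.486)^2 = 1.543149.
  rho(2) = 0.589768 / 1.543149 = 0.3822.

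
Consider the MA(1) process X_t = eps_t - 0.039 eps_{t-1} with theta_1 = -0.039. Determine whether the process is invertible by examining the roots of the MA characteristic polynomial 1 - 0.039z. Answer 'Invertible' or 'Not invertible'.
\text{Invertible}

The MA(q) characteristic polynomial is P(z) = 1 - 0.039z.
Invertibility requires all roots to lie outside the unit circle, i.e. |z| > 1 for every root.
This is linear in z: 1 + (-0.039) z = 0  =>  z = -1/(-0.039) = 25.641026,  |z| = 25.641026.
Moduli of all roots: 25.6410.
All moduli strictly greater than 1? Yes.
Verdict: Invertible.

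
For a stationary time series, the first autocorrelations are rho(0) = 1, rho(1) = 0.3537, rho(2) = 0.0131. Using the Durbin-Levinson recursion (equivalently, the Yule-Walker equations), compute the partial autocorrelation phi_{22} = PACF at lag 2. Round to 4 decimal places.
\phi_{22} = -0.1280

The PACF at lag k is phi_{kk}, the last component of the solution
to the Yule-Walker system G_k phi = r_k where
  (G_k)_{ij} = rho(|i - j|), (r_k)_i = rho(i), i,j = 1..k.
Equivalently, Durbin-Levinson gives phi_{kk} iteratively:
  phi_{11} = rho(1)
  phi_{kk} = [rho(k) - sum_{j=1..k-1} phi_{k-1,j} rho(k-j)]
            / [1 - sum_{j=1..k-1} phi_{k-1,j} rho(j)],
  phi_{k,j} = phi_{k-1,j} - phi_{kk} phi_{k-1,k-j},  j = 1..k-1.
Step k = 1:
  phi_11 = rho(1) = 0.3537.
Step k = 2:
  phi_22 = [rho(2) - phi_11 rho(1)] / [1 - phi_11 rho(1)] = [0.0131 - (0.3537)(0.3537)] / [1 - (0.3537)(0.3537)]
         = -0.11200369 / 0.87489631 = -0.128.
Therefore phi_{22} = -0.1280.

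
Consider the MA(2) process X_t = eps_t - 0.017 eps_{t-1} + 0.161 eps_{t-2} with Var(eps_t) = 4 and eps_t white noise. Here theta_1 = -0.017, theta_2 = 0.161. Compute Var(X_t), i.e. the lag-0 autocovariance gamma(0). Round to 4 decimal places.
\gamma(0) = 4.1048

For an MA(q) process X_t = eps_t + sum_i theta_i eps_{t-i} with
Var(eps_t) = sigma^2, the variance is
  gamma(0) = sigma^2 * (1 + sum_i theta_i^2).
  sum_i theta_i^2 = (-0.017)^2 + (0.161)^2 = 0.000289 + 0.025921 = 0.02621.
  gamma(0) = 4 * (1 + 0.02621) = 4 * 1.02621 = 4.10484, which rounds to 4.1048.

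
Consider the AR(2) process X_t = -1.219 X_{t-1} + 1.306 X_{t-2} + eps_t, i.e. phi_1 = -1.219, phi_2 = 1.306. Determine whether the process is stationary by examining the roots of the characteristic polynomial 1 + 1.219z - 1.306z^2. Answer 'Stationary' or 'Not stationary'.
\text{Not stationary}

The AR(p) characteristic polynomial is P(z) = 1 + 1.219z - 1.306z^2.
Stationarity requires all roots to lie outside the unit circle, i.e. |z| > 1 for every root.
Set 1 + (1.219) z + (-1.306) z^2 = 0, i.e. a z^2 + b z + c = 0 with a = -1.306, b = 1.219, c = 1.
Discriminant D = b^2 - 4ac = (1.219)^2 - 4*(-1.306)*1 = 1.485961 - (-5.224) = 6.709961.
D >= 0, so the roots are real: z = (-b +/- sqrt(D)) / (2a) = (-1.219 +/- 2.590359) / (-2.612).
  z_1 = (-1.219 + 2.590359) / (-2.612) = -0.525,   |z_1| = 0.525.
  z_2 = (-1.219 - 2.590359) / (-2.612) = 1.4584,   |z_2| = 1.4584.
Moduli of all roots: 0.5250, 1.4584.
All moduli strictly greater than 1? No.
Verdict: Not stationary.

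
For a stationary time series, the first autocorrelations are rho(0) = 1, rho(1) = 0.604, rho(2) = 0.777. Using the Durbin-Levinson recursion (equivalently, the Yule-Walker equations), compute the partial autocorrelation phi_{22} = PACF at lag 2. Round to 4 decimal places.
\phi_{22} = 0.6489

The PACF at lag k is phi_{kk}, the last component of the solution
to the Yule-Walker system G_k phi = r_k where
  (G_k)_{ij} = rho(|i - j|), (r_k)_i = rho(i), i,j = 1..k.
Equivalently, Durbin-Levinson gives phi_{kk} iteratively:
  phi_{11} = rho(1)
  phi_{kk} = [rho(k) - sum_{j=1..k-1} phi_{k-1,j} rho(k-j)]
            / [1 - sum_{j=1..k-1} phi_{k-1,j} rho(j)],
  phi_{k,j} = phi_{k-1,j} - phi_{kk} phi_{k-1,k-j},  j = 1..k-1.
Step k = 1:
  phi_11 = rho(1) = 0.604.
Step k = 2:
  phi_22 = [rho(2) - phi_11 rho(1)] / [1 - phi_11 rho(1)] = [0.777 - (0.604)(0.604)] / [1 - (0.604)(0.604)]
         = 0.412184 / 0.635184 = 0.6489.
Therefore phi_{22} = 0.6489.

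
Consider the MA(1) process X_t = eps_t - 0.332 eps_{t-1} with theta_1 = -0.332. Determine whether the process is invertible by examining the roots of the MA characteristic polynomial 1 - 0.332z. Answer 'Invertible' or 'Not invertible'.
\text{Invertible}

The MA(q) characteristic polynomial is P(z) = 1 - 0.332z.
Invertibility requires all roots to lie outside the unit circle, i.e. |z| > 1 for every root.
This is linear in z: 1 + (-0.332) z = 0  =>  z = -1/(-0.332) = 3.012048,  |z| = 3.012048.
Moduli of all roots: 3.0120.
All moduli strictly greater than 1? Yes.
Verdict: Invertible.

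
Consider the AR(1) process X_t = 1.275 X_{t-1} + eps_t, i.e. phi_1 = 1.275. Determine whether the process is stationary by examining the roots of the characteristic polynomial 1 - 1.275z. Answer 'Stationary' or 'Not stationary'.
\text{Not stationary}

The AR(p) characteristic polynomial is P(z) = 1 - 1.275z.
Stationarity requires all roots to lie outside the unit circle, i.e. |z| > 1 for every root.
This is linear in z: 1 + (-1.275) z = 0  =>  z = -1/(-1.275) = 0.784314,  |z| = 0.784314.
Moduli of all roots: 0.7843.
All moduli strictly greater than 1? No.
Verdict: Not stationary.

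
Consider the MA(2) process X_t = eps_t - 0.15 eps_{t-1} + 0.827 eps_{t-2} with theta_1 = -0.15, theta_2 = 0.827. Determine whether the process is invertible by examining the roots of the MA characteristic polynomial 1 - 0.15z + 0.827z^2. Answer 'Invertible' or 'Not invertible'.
\text{Invertible}

The MA(q) characteristic polynomial is P(z) = 1 - 0.15z + 0.827z^2.
Invertibility requires all roots to lie outside the unit circle, i.e. |z| > 1 for every root.
Set 1 + (-0.15) z + (0.827) z^2 = 0, i.e. a z^2 + b z + c = 0 with a = 0.827, b = -0.15, c = 1.
Discriminant D = b^2 - 4ac = (-0.15)^2 - 4*(0.827)*1 = 0.0225 - (3.308) = -3.2855.
D < 0, so the roots are the complex-conjugate pair z = (-b +/- i sqrt(-D)) / (2a) = 0.0907 +/- 1.0959i.
For a conjugate pair |z|^2 = z * conj(z) = (product of roots) = c/a = 1/(0.827) = 1.20919, so |z| = sqrt(1.20919) = 1.0996 for both roots.
Moduli of all roots: 1.0996, 1.0996.
All moduli strictly greater than 1? Yes.
Verdict: Invertible.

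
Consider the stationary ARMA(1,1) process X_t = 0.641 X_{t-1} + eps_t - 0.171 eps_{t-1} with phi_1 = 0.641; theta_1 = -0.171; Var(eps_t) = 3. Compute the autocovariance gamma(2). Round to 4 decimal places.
\gamma(2) = 1.3660

Multiply the model equation by X_{t-k} and take expectations. With theta_0 = psi_0 = 1 and psi_j the MA(infinity) weights, this gives
  gamma(k) - sum_i phi_i gamma(k-i) = c_k,
  c_k = sigma^2 * sum_{j=k..q} theta_j psi_{j-k}   (c_k = 0 for k > q),
using gamma(-m) = gamma(m).
psi-weights needed (psi_j = theta_j + sum_i phi_i psi_{j-i}):
  psi_1 = theta_1 + phi_1 = -0.171 + (0.641) = 0.47
Right-hand sides:
  c_0 = sigma^2 (1 + theta_1 psi_1) = 3 * (1 + (-0.171)(0.47)) = 3 * 0.91963 = 2.75889
  c_1 = sigma^2 theta_1 = 3 * (-0.171) = -0.513
  c_2 = 0
Equations for k = 0 and k = 1 (AR order 1):
  gamma(0) = phi_1 gamma(1) + c_0
  gamma(1) = phi_1 gamma(0) + c_1
Substituting the second into the first: gamma(0) (1 - phi_1^2) = c_0 + phi_1 c_1, so
  gamma(0) = (c_0 + phi_1 c_1) / (1 - phi_1^2) = (2.75889 + (0.641)(-0.513)) / (1 - (0.641)^2) = 2.430057 / 0.589119 = 4.1249.
  gamma(1) = phi_1 gamma(0) + c_1 = (0.641)(4.1249) + (-0.513) = 2.131061.
For k = 2 (> q): gamma(2) = phi_1 gamma(1) = (0.641)(2.131061) = 1.36601.
Therefore gamma(2) = 1.3660 (to 4 decimal places).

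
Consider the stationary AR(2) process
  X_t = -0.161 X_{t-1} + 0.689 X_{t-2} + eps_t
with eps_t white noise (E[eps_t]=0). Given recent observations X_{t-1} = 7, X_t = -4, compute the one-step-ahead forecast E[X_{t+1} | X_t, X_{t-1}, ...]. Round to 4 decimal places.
E[X_{t+1} \mid \mathcal F_t] = 5.4670

For an AR(p) model X_t = c + sum_i phi_i X_{t-i} + eps_t, the
one-step-ahead conditional mean is
  E[X_{t+1} | X_t, ...] = c + sum_i phi_i X_{t+1-i}.
Substitute known values:
  E[X_{t+1} | ...] = (-0.161) * (-4) + (0.689) * (7)
                   = 5.4670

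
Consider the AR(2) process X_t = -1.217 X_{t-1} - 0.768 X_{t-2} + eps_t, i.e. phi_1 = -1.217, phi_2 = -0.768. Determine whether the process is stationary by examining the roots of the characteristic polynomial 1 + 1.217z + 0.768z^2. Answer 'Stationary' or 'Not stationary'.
\text{Stationary}

The AR(p) characteristic polynomial is P(z) = 1 + 1.217z + 0.768z^2.
Stationarity requires all roots to lie outside the unit circle, i.e. |z| > 1 for every root.
Set 1 + (1.217) z + (0.768) z^2 = 0, i.e. a z^2 + b z + c = 0 with a = 0.768, b = 1.217, c = 1.
Discriminant D = b^2 - 4ac = (1.217)^2 - 4*(0.768)*1 = 1.481089 - (3.072) = -1.590911.
D < 0, so the roots are the complex-conjugate pair z = (-b +/- i sqrt(-D)) / (2a) = -0.7923 +/- 0.8212i.
For a conjugate pair |z|^2 = z * conj(z) = (product of roots) = c/a = 1/(0.768) = 1.302083, so |z| = sqrt(1.302083) = 1.1411 for both roots.
Moduli of all roots: 1.1411, 1.1411.
All moduli strictly greater than 1? Yes.
Verdict: Stationary.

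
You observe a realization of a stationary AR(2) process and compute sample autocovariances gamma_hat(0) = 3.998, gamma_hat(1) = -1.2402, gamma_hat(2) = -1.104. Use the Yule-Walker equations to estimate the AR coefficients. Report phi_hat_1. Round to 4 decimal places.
\hat\phi_{1} = -0.4380

The Yule-Walker equations for an AR(p) process read, in matrix form,
  Gamma_p phi = r_p,   with   (Gamma_p)_{ij} = gamma(|i - j|),
                       (r_p)_i = gamma(i),   i,j = 1..p.
Substitute the sample gammas (Toeplitz matrix and right-hand side of size 2):
  Gamma_p = [[3.998, -1.2402], [-1.2402, 3.998]]
  r_p     = [-1.2402, -1.104]
Written out:
  3.998 phi_1 - 1.2402 phi_2 = -1.2402
  -1.2402 phi_1 + 3.998 phi_2 = -1.104
Solve by Cramer's rule:
  det = gamma(0)^2 - gamma(1)^2 = (3.998)^2 - (-1.2402)^2 = 15.984004 - 1.53809604 = 14.44590796
  phi_hat_1 = [gamma(1) gamma(0) - gamma(1) gamma(2)] / det = [(-1.2402)(3.998) - (-1.2402)(-1.104)] / 14.44590796 = -6.3275004 / 14.44590796 = -0.438
  phi_hat_2 = [gamma(0) gamma(2) - gamma(1)^2] / det = [(3.998)(-1.104) - (-1.2402)^2] / 14.44590796 = -5.95188804 / 14.44590796 = -0.412
So phi_hat = [-0.4380, -0.4120].
Therefore phi_hat_1 = -0.4380.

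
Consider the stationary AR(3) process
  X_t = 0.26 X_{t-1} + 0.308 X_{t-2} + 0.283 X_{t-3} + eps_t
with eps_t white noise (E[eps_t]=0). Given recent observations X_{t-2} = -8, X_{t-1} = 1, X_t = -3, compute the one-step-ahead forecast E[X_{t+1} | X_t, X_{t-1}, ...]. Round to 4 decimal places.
E[X_{t+1} \mid \mathcal F_t] = -2.7360

For an AR(p) model X_t = c + sum_i phi_i X_{t-i} + eps_t, the
one-step-ahead conditional mean is
  E[X_{t+1} | X_t, ...] = c + sum_i phi_i X_{t+1-i}.
Substitute known values:
  E[X_{t+1} | ...] = (0.26) * (-3) + (0.308) * (1) + (0.283) * (-8)
                   = -2.7360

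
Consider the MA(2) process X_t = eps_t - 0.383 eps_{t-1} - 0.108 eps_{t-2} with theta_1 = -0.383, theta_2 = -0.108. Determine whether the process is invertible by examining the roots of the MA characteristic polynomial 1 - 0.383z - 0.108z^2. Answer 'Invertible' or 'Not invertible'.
\text{Invertible}

The MA(q) characteristic polynomial is P(z) = 1 - 0.383z - 0.108z^2.
Invertibility requires all roots to lie outside the unit circle, i.e. |z| > 1 for every root.
Set 1 + (-0.383) z + (-0.108) z^2 = 0, i.e. a z^2 + b z + c = 0 with a = -0.108, b = -0.383, c = 1.
Discriminant D = b^2 - 4ac = (-0.383)^2 - 4*(-0.108)*1 = 0.146689 - (-0.432) = 0.578689.
D >= 0, so the roots are real: z = (-b +/- sqrt(D)) / (2a) = (0.383 +/- 0.760716) / (-0.216).
  z_1 = (0.383 + 0.760716) / (-0.216) = -5.295,   |z_1| = 5.295.
  z_2 = (0.383 - 0.760716) / (-0.216) = 1.7487,   |z_2| = 1.7487.
Moduli of all roots: 5.2950, 1.7487.
All moduli strictly greater than 1? Yes.
Verdict: Invertible.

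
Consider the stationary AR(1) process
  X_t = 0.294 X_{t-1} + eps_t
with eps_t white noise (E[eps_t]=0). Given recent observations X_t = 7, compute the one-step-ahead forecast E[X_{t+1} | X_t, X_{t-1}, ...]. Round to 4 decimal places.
E[X_{t+1} \mid \mathcal F_t] = 2.0580

For an AR(p) model X_t = c + sum_i phi_i X_{t-i} + eps_t, the
one-step-ahead conditional mean is
  E[X_{t+1} | X_t, ...] = c + sum_i phi_i X_{t+1-i}.
Substitute known values:
  E[X_{t+1} | ...] = (0.294) * (7)
                   = 2.0580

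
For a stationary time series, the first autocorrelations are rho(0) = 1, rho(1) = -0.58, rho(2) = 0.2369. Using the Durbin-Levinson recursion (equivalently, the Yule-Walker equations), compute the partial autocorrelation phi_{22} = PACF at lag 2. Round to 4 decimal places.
\phi_{22} = -0.1499

The PACF at lag k is phi_{kk}, the last component of the solution
to the Yule-Walker system G_k phi = r_k where
  (G_k)_{ij} = rho(|i - j|), (r_k)_i = rho(i), i,j = 1..k.
Equivalently, Durbin-Levinson gives phi_{kk} iteratively:
  phi_{11} = rho(1)
  phi_{kk} = [rho(k) - sum_{j=1..k-1} phi_{k-1,j} rho(k-j)]
            / [1 - sum_{j=1..k-1} phi_{k-1,j} rho(j)],
  phi_{k,j} = phi_{k-1,j} - phi_{kk} phi_{k-1,k-j},  j = 1..k-1.
Step k = 1:
  phi_11 = rho(1) = -0.58.
Step k = 2:
  phi_22 = [rho(2) - phi_11 rho(1)] / [1 - phi_11 rho(1)] = [0.2369 - (-0.58)(-0.58)] / [1 - (-0.58)(-0.58)]
         = -0.0995 / 0.6636 = -0.1499.
Therefore phi_{22} = -0.1499.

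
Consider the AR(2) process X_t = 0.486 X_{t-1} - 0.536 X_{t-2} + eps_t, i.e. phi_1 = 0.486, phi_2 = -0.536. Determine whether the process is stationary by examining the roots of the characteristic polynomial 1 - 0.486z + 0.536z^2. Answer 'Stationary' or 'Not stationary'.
\text{Stationary}

The AR(p) characteristic polynomial is P(z) = 1 - 0.486z + 0.536z^2.
Stationarity requires all roots to lie outside the unit circle, i.e. |z| > 1 for every root.
Set 1 + (-0.486) z + (0.536) z^2 = 0, i.e. a z^2 + b z + c = 0 with a = 0.536, b = -0.486, c = 1.
Discriminant D = b^2 - 4ac = (-0.486)^2 - 4*(0.536)*1 = 0.236196 - (2.144) = -1.907804.
D < 0, so the roots are the complex-conjugate pair z = (-b +/- i sqrt(-D)) / (2a) = 0.4534 +/- 1.2885i.
For a conjugate pair |z|^2 = z * conj(z) = (product of roots) = c/a = 1/(0.536) = 1.865672, so |z| = sqrt(1.865672) = 1.3659 for both roots.
Moduli of all roots: 1.3659, 1.3659.
All moduli strictly greater than 1? Yes.
Verdict: Stationary.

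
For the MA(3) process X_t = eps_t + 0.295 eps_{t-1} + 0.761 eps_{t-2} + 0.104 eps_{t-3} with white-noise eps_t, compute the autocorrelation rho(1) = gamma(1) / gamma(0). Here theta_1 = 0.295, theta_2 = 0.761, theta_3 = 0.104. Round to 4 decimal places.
\rho(1) = 0.3570

For an MA(q) process with theta_0 = 1, the autocovariance is
  gamma(k) = sigma^2 * sum_{i=0..q-k} theta_i * theta_{i+k},
and rho(k) = gamma(k) / gamma(0). Sigma^2 cancels.
  numerator   = (1)*(0.295) + (0.295)*(0.761) + (0.761)*(0.104) = 0.598639.
  denominator = (1)^2 + (0.295)^2 + (0.761)^2 + (0.104)^2 = 1.676962.
  rho(1) = 0.598639 / 1.676962 = 0.3570.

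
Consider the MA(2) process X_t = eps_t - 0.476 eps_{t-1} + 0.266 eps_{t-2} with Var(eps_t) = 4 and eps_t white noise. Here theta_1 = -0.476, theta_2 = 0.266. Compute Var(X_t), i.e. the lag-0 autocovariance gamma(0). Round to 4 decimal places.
\gamma(0) = 5.1893

For an MA(q) process X_t = eps_t + sum_i theta_i eps_{t-i} with
Var(eps_t) = sigma^2, the variance is
  gamma(0) = sigma^2 * (1 + sum_i theta_i^2).
  sum_i theta_i^2 = (-0.476)^2 + (0.266)^2 = 0.226576 + 0.070756 = 0.297332.
  gamma(0) = 4 * (1 + 0.297332) = 4 * 1.297332 = 5.189328, which rounds to 5.1893.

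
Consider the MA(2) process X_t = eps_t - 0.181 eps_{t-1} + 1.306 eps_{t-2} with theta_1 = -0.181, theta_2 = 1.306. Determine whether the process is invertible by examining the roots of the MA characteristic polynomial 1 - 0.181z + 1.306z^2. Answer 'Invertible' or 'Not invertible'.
\text{Not invertible}

The MA(q) characteristic polynomial is P(z) = 1 - 0.181z + 1.306z^2.
Invertibility requires all roots to lie outside the unit circle, i.e. |z| > 1 for every root.
Set 1 + (-0.181) z + (1.306) z^2 = 0, i.e. a z^2 + b z + c = 0 with a = 1.306, b = -0.181, c = 1.
Discriminant D = b^2 - 4ac = (-0.181)^2 - 4*(1.306)*1 = 0.032761 - (5.224) = -5.191239.
D < 0, so the roots are the complex-conjugate pair z = (-b +/- i sqrt(-D)) / (2a) = 0.0693 +/- 0.8723i.
For a conjugate pair |z|^2 = z * conj(z) = (product of roots) = c/a = 1/(1.306) = 0.765697, so |z| = sqrt(0.765697) = 0.875 for both roots.
Moduli of all roots: 0.8750, 0.8750.
All moduli strictly greater than 1? No.
Verdict: Not invertible.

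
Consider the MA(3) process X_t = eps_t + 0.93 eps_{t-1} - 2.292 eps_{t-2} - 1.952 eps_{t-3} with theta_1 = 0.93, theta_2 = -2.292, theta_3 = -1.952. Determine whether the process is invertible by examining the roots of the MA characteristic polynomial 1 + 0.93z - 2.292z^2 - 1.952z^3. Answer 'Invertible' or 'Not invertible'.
\text{Not invertible}

The MA(q) characteristic polynomial is P(z) = 1 + 0.93z - 2.292z^2 - 1.952z^3.
Invertibility requires all roots to lie outside the unit circle, i.e. |z| > 1 for every root.
Degree 3: look for a simple real root z0 first, then factor out (1 - z/z0) and solve the remaining quadratic.
Testing z0 = -0.625: P(-0.625) = 1 + (0.93)(-0.625) + (-2.292)(-0.625)^2 + (-1.952)(-0.625)^3
  = 1 + (-0.58125) + (-0.895312) + (0.476562) = 0.  So z_0 = -0.625 is a root, |z_0| = 0.625.
Divide out the factor (1 + 1.6 z) = (1 - z/z0) (since 1/z0 = -1.6):
  P(z) = (1 + 1.6 z)(1 + (-0.67) z + (-1.22) z^2)
  [check: z-coef -0.67 - (-1.6) = 0.93; z^2-coef -1.22 - (-1.6)(-0.67) = -2.292; z^3-coef -(-1.6)(-1.22) = -1.952.]
Remaining roots from the quadratic factor 1 + (-0.67) z + (-1.22) z^2:
  Set 1 + (-0.67) z + (-1.22) z^2 = 0, i.e. a z^2 + b z + c = 0 with a = -1.22, b = -0.67, c = 1.
  Discriminant D = b^2 - 4ac = (-0.67)^2 - 4*(-1.22)*1 = 0.4489 - (-4.88) = 5.3289.
  D >= 0, so the roots are real: z = (-b +/- sqrt(D)) / (2a) = (0.67 +/- 2.308441) / (-2.44).
    z_1 = (0.67 + 2.308441) / (-2.44) = -1.2207,   |z_1| = 1.2207.
    z_2 = (0.67 - 2.308441) / (-2.44) = 0.6715,   |z_2| = 0.6715.
Moduli of all roots: 0.6250, 1.2207, 0.6715.
All moduli strictly greater than 1? No.
Verdict: Not invertible.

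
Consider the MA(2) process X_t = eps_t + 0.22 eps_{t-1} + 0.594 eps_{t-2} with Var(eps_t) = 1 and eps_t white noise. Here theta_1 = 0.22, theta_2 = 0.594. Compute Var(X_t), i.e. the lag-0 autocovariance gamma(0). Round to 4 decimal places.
\gamma(0) = 1.4012

For an MA(q) process X_t = eps_t + sum_i theta_i eps_{t-i} with
Var(eps_t) = sigma^2, the variance is
  gamma(0) = sigma^2 * (1 + sum_i theta_i^2).
  sum_i theta_i^2 = (0.22)^2 + (0.594)^2 = 0.0484 + 0.352836 = 0.401236.
  gamma(0) = 1 * (1 + 0.401236) = 1 * 1.401236 = 1.401236, which rounds to 1.4012.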